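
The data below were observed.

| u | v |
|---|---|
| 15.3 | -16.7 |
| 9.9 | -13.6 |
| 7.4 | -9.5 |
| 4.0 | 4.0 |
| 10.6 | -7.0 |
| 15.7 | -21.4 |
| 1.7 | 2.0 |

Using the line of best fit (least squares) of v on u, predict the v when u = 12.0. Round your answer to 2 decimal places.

-13.45

n = 7, Σx = 64.6, Σy = -62.2, Σxy = -851.23, Σx² = 764.6
Sxx = Σx² − (Σx)²/n = 764.6 − 596.165714 = 168.434286
Sxy = Σxy − (Σx)(Σy)/n = -851.23 − (-574.017143) = -277.212857
b = Sxy/Sxx = -277.212857/168.434286 = -1.645822
a = ȳ − b·x̄ = -8.885714 − (-1.645822)·9.228571 = 6.302872
ŷ(12.0) = a + b·12.0 = 6.302872 + (-1.645822)·12 = -13.446992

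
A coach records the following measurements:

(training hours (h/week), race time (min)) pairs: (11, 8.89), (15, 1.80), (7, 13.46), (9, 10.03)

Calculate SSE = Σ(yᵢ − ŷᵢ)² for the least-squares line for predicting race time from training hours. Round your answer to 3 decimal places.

1.658

n = 4, Σx = 42, Σy = 34.18, Σxy = 309.28, Σx² = 476, Σy² = 364.0446
Sxx = Σx² − (Σx)²/n = 476 − 441 = 35
Sxy = Σxy − (Σx)(Σy)/n = 309.28 − 358.89 = -49.61
Syy = Σy² − (Σy)²/n = 364.0446 − 292.0681 = 71.9765
b = Sxy/Sxx = -49.61/35 = -1.417429
SSE = Syy − b·Sxy = 71.9765 − (-1.417429)·(-49.61) = 1.657869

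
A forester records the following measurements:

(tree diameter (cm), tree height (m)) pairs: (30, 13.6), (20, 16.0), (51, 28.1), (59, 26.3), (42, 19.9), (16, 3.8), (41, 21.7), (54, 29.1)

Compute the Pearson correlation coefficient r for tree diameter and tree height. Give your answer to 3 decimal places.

n = 8, Σx = 313, Σy = 158.5, Σxy = 7070.5, Σx² = 13999, Σy² = 3650.41
Sxx = Σx² − (Σx)²/n = 13999 − 12246.125 = 1752.875
Sxy = Σxy − (Σx)(Σy)/n = 7070.5 − 6201.3125 = 869.1875
Syy = Σy² − (Σy)²/n = 3650.41 − 3140.28125 = 510.12875
r = Sxy/√(Sxx·Syy) = 869.1875/√(894191.932656) = 869.1875/945.617223 = 0.919175

0.919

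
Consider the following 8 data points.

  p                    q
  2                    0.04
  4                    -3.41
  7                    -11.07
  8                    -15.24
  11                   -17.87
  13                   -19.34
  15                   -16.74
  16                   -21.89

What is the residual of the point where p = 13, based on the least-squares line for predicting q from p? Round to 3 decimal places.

n = 8, Σx = 76, Σy = -105.52, Σxy = -1262.3, Σx² = 904
Sxx = Σx² − (Σx)²/n = 904 − 722 = 182
Sxy = Σxy − (Σx)(Σy)/n = -1262.3 − (-1002.44) = -259.86
b = Sxy/Sxx = -259.86/182 = -1.427802
a = ȳ − b·x̄ = -13.19 − (-1.427802)·9.5 = 0.374121
ŷ(13) = 0.374121 + (-1.427802)·13 = -18.187308
residual = y − ŷ = -19.34 − (-18.187308) = -1.152692

-1.153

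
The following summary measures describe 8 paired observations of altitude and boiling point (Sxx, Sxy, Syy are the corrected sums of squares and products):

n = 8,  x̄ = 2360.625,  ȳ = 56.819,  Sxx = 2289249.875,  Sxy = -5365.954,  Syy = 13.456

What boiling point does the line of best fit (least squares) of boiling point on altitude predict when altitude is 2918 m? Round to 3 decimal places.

55.513

b = Sxy/Sxx = -5365.954/2289249.875 = -0.002344
a = ȳ − b·x̄ = 56.819 − (-0.002344)·2360.625 = 62.352256
ŷ(2918) = a + b·2918 = 62.352256 + (-0.002344)·2918 = 55.512525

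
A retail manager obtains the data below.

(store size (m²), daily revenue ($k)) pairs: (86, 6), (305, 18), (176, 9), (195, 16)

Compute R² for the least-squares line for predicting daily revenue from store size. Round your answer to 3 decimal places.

0.806

n = 4, Σx = 762, Σy = 49, Σxy = 10710, Σx² = 169422, Σy² = 697
Sxx = Σx² − (Σx)²/n = 169422 − 145161 = 24261
Sxy = Σxy − (Σx)(Σy)/n = 10710 − 9334.5 = 1375.5
Syy = Σy² − (Σy)²/n = 697 − 600.25 = 96.75
R² = Sxy²/(Sxx·Syy) = (1375.5)²/(24261·96.75) = 0.806049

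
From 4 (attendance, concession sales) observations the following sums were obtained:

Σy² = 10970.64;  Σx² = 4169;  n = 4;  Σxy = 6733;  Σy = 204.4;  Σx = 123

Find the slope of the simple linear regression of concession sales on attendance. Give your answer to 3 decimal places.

1.158

Sxx = Σx² − (Σx)²/n = 4169 − 3782.25 = 386.75
Sxy = Σxy − (Σx)(Σy)/n = 6733 − 6285.3 = 447.7
b = Sxy/Sxx = 447.7/386.75 = 1.157595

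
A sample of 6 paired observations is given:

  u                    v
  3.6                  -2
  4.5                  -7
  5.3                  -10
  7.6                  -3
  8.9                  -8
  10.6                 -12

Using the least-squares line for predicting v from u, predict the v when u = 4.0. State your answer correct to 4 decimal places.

n = 6, Σx = 40.5, Σy = -42, Σxy = -312.9, Σx² = 310.63
Sxx = Σx² − (Σx)²/n = 310.63 − 273.375 = 37.255
Sxy = Σxy − (Σx)(Σy)/n = -312.9 − (-283.5) = -29.4
b = Sxy/Sxx = -29.4/37.255 = -0.789156
a = ȳ − b·x̄ = -7 − (-0.789156)·6.75 = -1.673198
ŷ(4.0) = a + b·4.0 = -1.673198 + (-0.789156)·4 = -4.829822

-4.8298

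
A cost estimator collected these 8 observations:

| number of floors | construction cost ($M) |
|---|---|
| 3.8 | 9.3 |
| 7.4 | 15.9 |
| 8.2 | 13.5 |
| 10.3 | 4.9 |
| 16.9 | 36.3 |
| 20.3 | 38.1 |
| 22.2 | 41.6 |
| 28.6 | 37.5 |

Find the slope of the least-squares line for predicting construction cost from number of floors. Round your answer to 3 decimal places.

1.535

n = 8, Σx = 117.7, Σy = 197.1, Σxy = 3697.09, Σx² = 2251.03
Sxx = Σx² − (Σx)²/n = 2251.03 − 1731.66125 = 519.36875
Sxy = Σxy − (Σx)(Σy)/n = 3697.09 − 2899.83375 = 797.25625
b = Sxy/Sxx = 797.25625/519.36875 = 1.535049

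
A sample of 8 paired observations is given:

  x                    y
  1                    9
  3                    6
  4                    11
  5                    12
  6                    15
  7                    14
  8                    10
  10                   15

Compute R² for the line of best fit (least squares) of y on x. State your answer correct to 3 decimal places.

0.455

n = 8, Σx = 44, Σy = 92, Σxy = 549, Σx² = 300, Σy² = 1128
Sxx = Σx² − (Σx)²/n = 300 − 242 = 58
Sxy = Σxy − (Σx)(Σy)/n = 549 − 506 = 43
Syy = Σy² − (Σy)²/n = 1128 − 1058 = 70
R² = Sxy²/(Sxx·Syy) = (43)²/(58·70) = 0.455419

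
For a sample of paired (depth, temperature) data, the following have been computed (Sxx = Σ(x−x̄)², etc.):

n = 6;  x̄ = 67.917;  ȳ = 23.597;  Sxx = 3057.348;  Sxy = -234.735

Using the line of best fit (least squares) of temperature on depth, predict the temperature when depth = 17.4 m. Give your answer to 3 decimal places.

27.476

b = Sxy/Sxx = -234.735/3057.348 = -0.076777
a = ȳ − b·x̄ = 23.597 − (-0.076777)·67.917 = 28.811486
ŷ(17.4) = a + b·17.4 = 28.811486 + (-0.076777)·17.4 = 27.475560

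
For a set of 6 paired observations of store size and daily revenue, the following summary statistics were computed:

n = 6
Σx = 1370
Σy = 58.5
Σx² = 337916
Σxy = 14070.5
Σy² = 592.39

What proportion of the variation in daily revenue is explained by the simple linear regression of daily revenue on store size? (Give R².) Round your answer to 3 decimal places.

0.920

Sxx = Σx² − (Σx)²/n = 337916 − 312816.666667 = 25099.333333
Sxy = Σxy − (Σx)(Σy)/n = 14070.5 − 13357.5 = 713
Syy = Σy² − (Σy)²/n = 592.39 − 570.375 = 22.015
R² = Sxy²/(Sxx·Syy) = (713)²/(25099.333333·22.015) = 0.920022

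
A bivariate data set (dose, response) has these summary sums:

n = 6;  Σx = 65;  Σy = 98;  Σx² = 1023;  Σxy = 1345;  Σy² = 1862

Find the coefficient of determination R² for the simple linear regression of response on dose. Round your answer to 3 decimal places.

Sxx = Σx² − (Σx)²/n = 1023 − 704.166667 = 318.833333
Sxy = Σxy − (Σx)(Σy)/n = 1345 − 1061.666667 = 283.333333
Syy = Σy² − (Σy)²/n = 1862 − 1600.666667 = 261.333333
R² = Sxy²/(Sxx·Syy) = (283.333333)²/(318.833333·261.333333) = 0.963467

0.963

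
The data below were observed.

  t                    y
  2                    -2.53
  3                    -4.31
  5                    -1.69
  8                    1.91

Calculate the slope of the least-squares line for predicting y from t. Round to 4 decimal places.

n = 4, Σx = 18, Σy = -6.62, Σxy = -11.16, Σx² = 102
Sxx = Σx² − (Σx)²/n = 102 − 81 = 21
Sxy = Σxy − (Σx)(Σy)/n = -11.16 − (-29.79) = 18.63
b = Sxy/Sxx = 18.63/21 = 0.887143

0.8871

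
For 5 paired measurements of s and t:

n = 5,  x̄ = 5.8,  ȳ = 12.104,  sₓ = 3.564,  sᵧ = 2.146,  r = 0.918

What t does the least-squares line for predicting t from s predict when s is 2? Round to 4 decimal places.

10.0035

b = r · sᵧ/sₓ = 0.918 · 2.146/3.564 = 0.552758
a = ȳ − b·x̄ = 12.104 − 0.552758·5.8 = 8.898006
ŷ(2) = a + b·2 = 8.898006 + 0.552758·2 = 10.003521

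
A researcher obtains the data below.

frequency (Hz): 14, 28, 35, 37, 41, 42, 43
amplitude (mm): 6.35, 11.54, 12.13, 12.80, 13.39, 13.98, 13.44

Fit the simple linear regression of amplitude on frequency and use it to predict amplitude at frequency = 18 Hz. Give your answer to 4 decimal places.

n = 7, Σx = 240, Σy = 83.63, Σxy = 3024.24, Σx² = 8868
Sxx = Σx² − (Σx)²/n = 8868 − 8228.571429 = 639.428571
Sxy = Σxy − (Σx)(Σy)/n = 3024.24 − 2867.314286 = 156.925714
b = Sxy/Sxx = 156.925714/639.428571 = 0.245416
a = ȳ − b·x̄ = 11.947143 − 0.245416·34.285714 = 3.532895
ŷ(18) = a + b·18 = 3.532895 + 0.245416·18 = 7.950375

7.9504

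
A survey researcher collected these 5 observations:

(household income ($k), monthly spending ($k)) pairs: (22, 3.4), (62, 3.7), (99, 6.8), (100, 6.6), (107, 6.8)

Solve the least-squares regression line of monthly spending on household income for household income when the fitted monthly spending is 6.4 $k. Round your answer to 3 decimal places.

98.579

n = 5, Σx = 390, Σy = 27.3, Σxy = 2365, Σx² = 35578
Sxx = Σx² − (Σx)²/n = 35578 − 30420 = 5158
Sxy = Σxy − (Σx)(Σy)/n = 2365 − 2129.4 = 235.6
b = Sxy/Sxx = 235.6/5158 = 0.045677
a = ȳ − b·x̄ = 5.46 − 0.045677·78 = 1.897224
Set a + b·x = 6.4: x = (6.4 − 1.897224) / 0.045677 = 98.579457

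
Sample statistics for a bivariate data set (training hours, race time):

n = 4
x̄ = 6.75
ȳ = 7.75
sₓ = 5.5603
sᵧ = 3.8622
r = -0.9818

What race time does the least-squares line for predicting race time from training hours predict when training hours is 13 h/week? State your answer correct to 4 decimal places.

b = r · sᵧ/sₓ = -0.9818 · 3.8622/5.5603 = -0.681961
a = ȳ − b·x̄ = 7.75 − (-0.681961)·6.75 = 12.353237
ŷ(13) = a + b·13 = 12.353237 + (-0.681961)·13 = 3.487744

3.4877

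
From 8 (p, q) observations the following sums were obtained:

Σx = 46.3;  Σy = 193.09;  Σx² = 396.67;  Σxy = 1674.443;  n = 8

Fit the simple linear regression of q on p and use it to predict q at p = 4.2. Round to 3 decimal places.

Sxx = Σx² − (Σx)²/n = 396.67 − 267.96125 = 128.70875
Sxy = Σxy − (Σx)(Σy)/n = 1674.443 − 1117.508375 = 556.934625
b = Sxy/Sxx = 556.934625/128.70875 = 4.327092
a = ȳ − b·x̄ = 24.13625 − 4.327092·5.7875 = -0.906796
ŷ(4.2) = a + b·4.2 = -0.906796 + 4.327092·4.2 = 17.266991

17.267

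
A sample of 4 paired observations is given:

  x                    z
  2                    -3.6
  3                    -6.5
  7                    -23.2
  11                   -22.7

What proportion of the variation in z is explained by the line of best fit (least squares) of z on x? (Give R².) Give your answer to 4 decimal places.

0.8278

n = 4, Σx = 23, Σy = -56, Σxy = -438.8, Σx² = 183, Σy² = 1108.74
Sxx = Σx² − (Σx)²/n = 183 − 132.25 = 50.75
Sxy = Σxy − (Σx)(Σy)/n = -438.8 − (-322) = -116.8
Syy = Σy² − (Σy)²/n = 1108.74 − 784 = 324.74
R² = Sxy²/(Sxx·Syy) = (-116.8)²/(50.75·324.74) = 0.827778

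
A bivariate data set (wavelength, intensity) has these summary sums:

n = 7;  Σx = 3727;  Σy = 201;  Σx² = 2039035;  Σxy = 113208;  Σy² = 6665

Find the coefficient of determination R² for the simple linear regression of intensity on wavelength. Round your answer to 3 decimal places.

0.784

Sxx = Σx² − (Σx)²/n = 2039035 − 1984361.285714 = 54673.714286
Sxy = Σxy − (Σx)(Σy)/n = 113208 − 107018.142857 = 6189.857143
Syy = Σy² − (Σy)²/n = 6665 − 5771.571429 = 893.428571
R² = Sxy²/(Sxx·Syy) = (6189.857143)²/(54673.714286·893.428571) = 0.784373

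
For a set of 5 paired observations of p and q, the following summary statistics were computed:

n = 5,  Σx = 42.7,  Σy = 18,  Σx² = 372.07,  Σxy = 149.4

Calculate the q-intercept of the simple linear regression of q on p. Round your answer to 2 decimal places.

8.58

Sxx = Σx² − (Σx)²/n = 372.07 − 364.658 = 7.412
Sxy = Σxy − (Σx)(Σy)/n = 149.4 − 153.72 = -4.32
b = Sxy/Sxx = -4.32/7.412 = -0.582839
a = ȳ − b·x̄ = 3.6 − (-0.582839)·8.54 = 8.577442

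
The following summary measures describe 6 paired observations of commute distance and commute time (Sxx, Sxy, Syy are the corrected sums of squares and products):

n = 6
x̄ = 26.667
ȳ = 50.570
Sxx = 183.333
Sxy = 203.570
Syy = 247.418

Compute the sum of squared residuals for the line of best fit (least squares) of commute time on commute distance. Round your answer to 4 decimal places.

21.3772

b = Sxy/Sxx = 203.57/183.333 = 1.110384
SSE = Syy − b·Sxy = 247.418 − 1.110384·203.57 = 21.377162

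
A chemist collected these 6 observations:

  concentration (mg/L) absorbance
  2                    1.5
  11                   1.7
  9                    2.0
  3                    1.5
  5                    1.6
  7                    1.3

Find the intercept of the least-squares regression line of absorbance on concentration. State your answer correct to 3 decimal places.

1.387

n = 6, Σx = 37, Σy = 9.6, Σxy = 61.3, Σx² = 289
Sxx = Σx² − (Σx)²/n = 289 − 228.166667 = 60.833333
Sxy = Σxy − (Σx)(Σy)/n = 61.3 − 59.2 = 2.1
b = Sxy/Sxx = 2.1/60.833333 = 0.034521
a = ȳ − b·x̄ = 1.6 − 0.034521·6.166667 = 1.387123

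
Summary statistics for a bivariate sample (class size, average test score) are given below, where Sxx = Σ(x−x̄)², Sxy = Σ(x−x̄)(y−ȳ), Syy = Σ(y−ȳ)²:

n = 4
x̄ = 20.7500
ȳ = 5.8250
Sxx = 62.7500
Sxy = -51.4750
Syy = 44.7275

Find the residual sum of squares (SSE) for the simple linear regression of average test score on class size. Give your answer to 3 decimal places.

b = Sxy/Sxx = -51.475/62.75 = -0.820319
SSE = Syy − b·Sxy = 44.7275 − (-0.820319)·(-51.475) = 2.501594

2.502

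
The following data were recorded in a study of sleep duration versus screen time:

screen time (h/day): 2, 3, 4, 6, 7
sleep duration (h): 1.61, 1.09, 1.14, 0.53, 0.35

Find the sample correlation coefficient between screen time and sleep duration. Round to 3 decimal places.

-0.972

n = 5, Σx = 22, Σy = 4.72, Σxy = 16.68, Σx² = 114, Σy² = 5.4832
Sxx = Σx² − (Σx)²/n = 114 − 96.8 = 17.2
Sxy = Σxy − (Σx)(Σy)/n = 16.68 − 20.768 = -4.088
Syy = Σy² − (Σy)²/n = 5.4832 − 4.45568 = 1.02752
r = Sxy/√(Sxx·Syy) = -4.088/√(17.673344) = -4.088/4.203968 = -0.972415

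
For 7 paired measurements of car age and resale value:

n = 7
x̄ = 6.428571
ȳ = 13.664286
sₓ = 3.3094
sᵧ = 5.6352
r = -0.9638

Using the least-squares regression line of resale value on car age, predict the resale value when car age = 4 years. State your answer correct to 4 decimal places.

17.6499

b = r · sᵧ/sₓ = -0.9638 · 5.6352/3.3094 = -1.641145
a = ȳ − b·x̄ = 13.664286 − (-1.641145)·6.428571 = 24.214504
ŷ(4) = a + b·4 = 24.214504 + (-1.641145)·4 = 17.649924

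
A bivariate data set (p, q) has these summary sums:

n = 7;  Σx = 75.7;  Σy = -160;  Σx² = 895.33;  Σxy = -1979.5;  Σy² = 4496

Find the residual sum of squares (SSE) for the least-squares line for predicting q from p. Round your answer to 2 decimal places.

28.99

Sxx = Σx² − (Σx)²/n = 895.33 − 818.641429 = 76.688571
Sxy = Σxy − (Σx)(Σy)/n = -1979.5 − (-1730.285714) = -249.214286
Syy = Σy² − (Σy)²/n = 4496 − 3657.142857 = 838.857143
b = Sxy/Sxx = -249.214286/76.688571 = -3.249693
SSE = Syy − b·Sxy = 838.857143 − (-3.249693)·(-249.214286) = 28.987314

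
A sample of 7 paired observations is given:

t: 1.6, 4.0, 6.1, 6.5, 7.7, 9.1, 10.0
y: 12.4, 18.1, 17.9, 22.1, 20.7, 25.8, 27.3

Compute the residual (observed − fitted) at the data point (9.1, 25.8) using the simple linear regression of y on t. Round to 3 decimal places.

n = 7, Σx = 45, Σy = 144.3, Σxy = 1012.25, Σx² = 340.12
Sxx = Σx² − (Σx)²/n = 340.12 − 289.285714 = 50.834286
Sxy = Σxy − (Σx)(Σy)/n = 1012.25 − 927.642857 = 84.607143
b = Sxy/Sxx = 84.607143/50.834286 = 1.664372
a = ȳ − b·x̄ = 20.614286 − 1.664372·6.428571 = 9.914754
ŷ(9.1) = 9.914754 + 1.664372·9.1 = 25.060536
residual = y − ŷ = 25.8 − 25.060536 = 0.739464

0.739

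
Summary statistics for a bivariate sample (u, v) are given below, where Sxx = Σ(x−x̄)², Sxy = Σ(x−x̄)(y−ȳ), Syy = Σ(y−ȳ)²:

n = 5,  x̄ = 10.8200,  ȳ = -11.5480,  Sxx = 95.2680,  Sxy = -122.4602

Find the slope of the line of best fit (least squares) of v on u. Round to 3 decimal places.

-1.285

b = Sxy/Sxx = -122.4602/95.268 = -1.285428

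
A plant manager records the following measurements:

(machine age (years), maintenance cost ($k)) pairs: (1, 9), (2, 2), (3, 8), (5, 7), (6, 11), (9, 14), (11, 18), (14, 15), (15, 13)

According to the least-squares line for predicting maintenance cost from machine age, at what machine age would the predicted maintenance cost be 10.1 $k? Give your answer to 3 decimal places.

n = 9, Σx = 66, Σy = 97, Σxy = 867, Σx² = 698
Sxx = Σx² − (Σx)²/n = 698 − 484 = 214
Sxy = Σxy − (Σx)(Σy)/n = 867 − 711.333333 = 155.666667
b = Sxy/Sxx = 155.666667/214 = 0.727414
a = ȳ − b·x̄ = 10.777778 − 0.727414·7.333333 = 5.443406
Set a + b·x = 10.1: x = (10.1 − 5.443406) / 0.727414 = 6.401570

6.402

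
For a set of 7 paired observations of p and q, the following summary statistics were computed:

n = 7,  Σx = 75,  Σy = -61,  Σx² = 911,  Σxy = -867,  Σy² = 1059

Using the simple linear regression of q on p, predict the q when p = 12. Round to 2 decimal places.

-11.27

Sxx = Σx² − (Σx)²/n = 911 − 803.571429 = 107.428571
Sxy = Σxy − (Σx)(Σy)/n = -867 − (-653.571429) = -213.428571
b = Sxy/Sxx = -213.428571/107.428571 = -1.986702
a = ȳ − b·x̄ = -8.714286 − (-1.986702)·10.714286 = 12.571809
ŷ(12) = a + b·12 = 12.571809 + (-1.986702)·12 = -11.268617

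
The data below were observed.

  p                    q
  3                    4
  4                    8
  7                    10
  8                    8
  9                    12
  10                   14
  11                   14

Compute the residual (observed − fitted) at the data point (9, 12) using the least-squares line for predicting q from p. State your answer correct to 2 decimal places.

0.24

n = 7, Σx = 52, Σy = 70, Σxy = 580, Σx² = 440
Sxx = Σx² − (Σx)²/n = 440 − 386.285714 = 53.714286
Sxy = Σxy − (Σx)(Σy)/n = 580 − 520 = 60
b = Sxy/Sxx = 60/53.714286 = 1.117021
a = ȳ − b·x̄ = 10 − 1.117021·7.428571 = 1.702128
ŷ(9) = 1.702128 + 1.117021·9 = 11.755319
residual = y − ŷ = 12 − 11.755319 = 0.244681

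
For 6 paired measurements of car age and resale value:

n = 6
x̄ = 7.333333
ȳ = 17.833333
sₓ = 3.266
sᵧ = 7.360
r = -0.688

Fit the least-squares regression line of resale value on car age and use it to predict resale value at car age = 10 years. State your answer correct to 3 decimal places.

b = r · sᵧ/sₓ = -0.688 · 7.36/3.266 = -1.550423
a = ȳ − b·x̄ = 17.833333 − (-1.550423)·7.333333 = 29.203098
ŷ(10) = a + b·10 = 29.203098 + (-1.550423)·10 = 13.698872

13.699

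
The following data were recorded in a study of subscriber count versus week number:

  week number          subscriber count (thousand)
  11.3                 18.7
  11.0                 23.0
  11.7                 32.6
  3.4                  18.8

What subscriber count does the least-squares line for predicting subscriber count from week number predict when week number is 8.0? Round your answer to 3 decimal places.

22.161

n = 4, Σx = 37.4, Σy = 93.1, Σxy = 909.65, Σx² = 397.14
Sxx = Σx² − (Σx)²/n = 397.14 − 349.69 = 47.45
Sxy = Σxy − (Σx)(Σy)/n = 909.65 − 870.485 = 39.165
b = Sxy/Sxx = 39.165/47.45 = 0.825395
a = ȳ − b·x̄ = 23.275 − 0.825395·9.35 = 15.557555
ŷ(8.0) = a + b·8.0 = 15.557555 + 0.825395·8 = 22.160717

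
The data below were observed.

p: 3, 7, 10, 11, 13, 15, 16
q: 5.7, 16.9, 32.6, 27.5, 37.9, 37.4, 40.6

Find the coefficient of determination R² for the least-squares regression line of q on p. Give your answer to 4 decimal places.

0.9310

n = 7, Σx = 75, Σy = 198.6, Σxy = 2467.2, Σx² = 929, Σy² = 6620.64
Sxx = Σx² − (Σx)²/n = 929 − 803.571429 = 125.428571
Sxy = Σxy − (Σx)(Σy)/n = 2467.2 − 2127.857143 = 339.342857
Syy = Σy² − (Σy)²/n = 6620.64 − 5634.565714 = 986.074286
R² = Sxy²/(Sxx·Syy) = (339.342857)²/(125.428571·986.074286) = 0.931046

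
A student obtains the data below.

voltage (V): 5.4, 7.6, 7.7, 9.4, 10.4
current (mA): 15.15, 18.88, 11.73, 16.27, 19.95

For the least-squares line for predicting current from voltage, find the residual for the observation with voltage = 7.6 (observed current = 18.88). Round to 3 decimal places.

2.893

n = 5, Σx = 40.5, Σy = 81.98, Σxy = 676.037, Σx² = 342.73
Sxx = Σx² − (Σx)²/n = 342.73 − 328.05 = 14.68
Sxy = Σxy − (Σx)(Σy)/n = 676.037 − 664.038 = 11.999
b = Sxy/Sxx = 11.999/14.68 = 0.817371
a = ȳ − b·x̄ = 16.396 − 0.817371·8.1 = 9.775298
ŷ(7.6) = 9.775298 + 0.817371·7.6 = 15.987315
residual = y − ŷ = 18.88 − 15.987315 = 2.892685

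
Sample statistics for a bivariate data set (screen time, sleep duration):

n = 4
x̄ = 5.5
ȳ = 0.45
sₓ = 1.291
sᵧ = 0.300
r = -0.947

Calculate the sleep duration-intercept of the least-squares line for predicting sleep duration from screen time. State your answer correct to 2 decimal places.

b = r · sᵧ/sₓ = -0.947 · 0.3/1.291 = -0.220062
a = ȳ − b·x̄ = 0.45 − (-0.220062)·5.5 = 1.660341

1.66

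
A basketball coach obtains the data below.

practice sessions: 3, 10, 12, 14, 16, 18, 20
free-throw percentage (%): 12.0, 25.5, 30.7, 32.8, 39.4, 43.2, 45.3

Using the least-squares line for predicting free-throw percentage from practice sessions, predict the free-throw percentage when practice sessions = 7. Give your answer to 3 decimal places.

19.978

n = 7, Σx = 93, Σy = 228.9, Σxy = 3432.6, Σx² = 1429
Sxx = Σx² − (Σx)²/n = 1429 − 1235.571429 = 193.428571
Sxy = Σxy − (Σx)(Σy)/n = 3432.6 − 3041.1 = 391.5
b = Sxy/Sxx = 391.5/193.428571 = 2.024003
a = ȳ − b·x̄ = 32.7 − 2.024003·13.285714 = 5.809675
ŷ(7) = a + b·7 = 5.809675 + 2.024003·7 = 19.977696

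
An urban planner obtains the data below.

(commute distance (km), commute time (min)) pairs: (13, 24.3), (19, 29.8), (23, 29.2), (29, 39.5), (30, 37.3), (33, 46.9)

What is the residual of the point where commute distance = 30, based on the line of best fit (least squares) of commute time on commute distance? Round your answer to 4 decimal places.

n = 6, Σx = 147, Σy = 207, Σxy = 5365.9, Σx² = 3889
Sxx = Σx² − (Σx)²/n = 3889 − 3601.5 = 287.5
Sxy = Σxy − (Σx)(Σy)/n = 5365.9 − 5071.5 = 294.4
b = Sxy/Sxx = 294.4/287.5 = 1.024
a = ȳ − b·x̄ = 34.5 − 1.024·24.5 = 9.412
ŷ(30) = 9.412 + 1.024·30 = 40.132
residual = y − ŷ = 37.3 − 40.132 = -2.832

-2.8320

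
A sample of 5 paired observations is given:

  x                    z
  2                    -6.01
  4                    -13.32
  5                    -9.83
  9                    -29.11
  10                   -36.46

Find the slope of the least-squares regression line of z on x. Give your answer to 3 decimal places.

n = 5, Σx = 30, Σy = -94.73, Σxy = -741.04, Σx² = 226
Sxx = Σx² − (Σx)²/n = 226 − 180 = 46
Sxy = Σxy − (Σx)(Σy)/n = -741.04 − (-568.38) = -172.66
b = Sxy/Sxx = -172.66/46 = -3.753478

-3.753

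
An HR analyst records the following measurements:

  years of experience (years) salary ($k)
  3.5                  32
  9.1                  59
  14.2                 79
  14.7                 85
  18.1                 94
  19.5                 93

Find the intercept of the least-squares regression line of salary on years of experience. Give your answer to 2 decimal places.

n = 6, Σx = 79.1, Σy = 442, Σxy = 6535.1, Σx² = 1220.65
Sxx = Σx² − (Σx)²/n = 1220.65 − 1042.801667 = 177.848333
Sxy = Σxy − (Σx)(Σy)/n = 6535.1 − 5827.033333 = 708.066667
b = Sxy/Sxx = 708.066667/177.848333 = 3.981295
a = ȳ − b·x̄ = 73.666667 − 3.981295·13.183333 = 21.179929

21.18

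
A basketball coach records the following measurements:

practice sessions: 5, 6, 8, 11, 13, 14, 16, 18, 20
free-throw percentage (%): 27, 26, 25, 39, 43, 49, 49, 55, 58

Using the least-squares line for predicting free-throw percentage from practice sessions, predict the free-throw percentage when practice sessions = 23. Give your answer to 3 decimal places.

66.367

n = 9, Σx = 111, Σy = 371, Σxy = 5099, Σx² = 1591
Sxx = Σx² − (Σx)²/n = 1591 − 1369 = 222
Sxy = Σxy − (Σx)(Σy)/n = 5099 − 4575.666667 = 523.333333
b = Sxy/Sxx = 523.333333/222 = 2.357357
a = ȳ − b·x̄ = 41.222222 − 2.357357·12.333333 = 12.148148
ŷ(23) = a + b·23 = 12.148148 + 2.357357·23 = 66.367367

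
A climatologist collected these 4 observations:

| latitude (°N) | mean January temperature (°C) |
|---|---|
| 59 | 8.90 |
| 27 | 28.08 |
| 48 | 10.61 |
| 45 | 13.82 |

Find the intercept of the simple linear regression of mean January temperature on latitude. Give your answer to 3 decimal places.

43.591

n = 4, Σx = 179, Σy = 61.41, Σxy = 2414.44, Σx² = 8539
Sxx = Σx² − (Σx)²/n = 8539 − 8010.25 = 528.75
Sxy = Σxy − (Σx)(Σy)/n = 2414.44 − 2748.0975 = -333.6575
b = Sxy/Sxx = -333.6575/528.75 = -0.631031
a = ȳ − b·x̄ = 15.3525 − (-0.631031)·44.75 = 43.591125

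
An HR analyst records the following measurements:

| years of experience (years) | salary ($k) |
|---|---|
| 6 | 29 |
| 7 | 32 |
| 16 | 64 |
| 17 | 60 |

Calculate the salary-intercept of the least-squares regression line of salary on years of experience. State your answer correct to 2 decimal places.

10.44

n = 4, Σx = 46, Σy = 185, Σxy = 2442, Σx² = 630
Sxx = Σx² − (Σx)²/n = 630 − 529 = 101
Sxy = Σxy − (Σx)(Σy)/n = 2442 − 2127.5 = 314.5
b = Sxy/Sxx = 314.5/101 = 3.113861
a = ȳ − b·x̄ = 46.25 − 3.113861·11.5 = 10.440594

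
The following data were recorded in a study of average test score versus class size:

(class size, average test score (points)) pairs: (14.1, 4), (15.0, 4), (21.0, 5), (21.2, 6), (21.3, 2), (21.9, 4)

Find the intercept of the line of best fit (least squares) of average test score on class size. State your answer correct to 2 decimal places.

n = 6, Σx = 114.5, Σy = 25, Σxy = 478.8, Σx² = 2247.55
Sxx = Σx² − (Σx)²/n = 2247.55 − 2185.041667 = 62.508333
Sxy = Σxy − (Σx)(Σy)/n = 478.8 − 477.083333 = 1.716667
b = Sxy/Sxx = 1.716667/62.508333 = 0.027463
a = ȳ − b·x̄ = 4.166667 − 0.027463·19.083333 = 3.642581

3.64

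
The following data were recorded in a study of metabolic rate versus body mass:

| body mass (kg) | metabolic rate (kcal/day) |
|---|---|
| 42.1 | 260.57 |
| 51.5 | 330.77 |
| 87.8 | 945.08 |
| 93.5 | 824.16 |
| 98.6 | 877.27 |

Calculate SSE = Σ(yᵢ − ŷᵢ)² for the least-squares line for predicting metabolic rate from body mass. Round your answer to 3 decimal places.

26806.784

n = 5, Σx = 373.5, Σy = 3237.85, Σxy = 274540.458, Σx² = 30597.71, Σy² = 2519324.0827
Sxx = Σx² − (Σx)²/n = 30597.71 − 27900.45 = 2697.26
Sxy = Σxy − (Σx)(Σy)/n = 274540.458 − 241867.395 = 32673.063
Syy = Σy² − (Σy)²/n = 2519324.0827 − 2096734.5245 = 422589.5582
b = Sxy/Sxx = 32673.063/2697.26 = 12.113427
SSE = Syy − b·Sxy = 422589.5582 − 12.113427·32673.063 = 26806.783902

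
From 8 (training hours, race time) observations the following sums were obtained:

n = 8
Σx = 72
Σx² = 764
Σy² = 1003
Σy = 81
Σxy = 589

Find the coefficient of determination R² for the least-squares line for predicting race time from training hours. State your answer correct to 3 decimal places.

0.924

Sxx = Σx² − (Σx)²/n = 764 − 648 = 116
Sxy = Σxy − (Σx)(Σy)/n = 589 − 729 = -140
Syy = Σy² − (Σy)²/n = 1003 − 820.125 = 182.875
R² = Sxy²/(Sxx·Syy) = (-140)²/(116·182.875) = 0.923940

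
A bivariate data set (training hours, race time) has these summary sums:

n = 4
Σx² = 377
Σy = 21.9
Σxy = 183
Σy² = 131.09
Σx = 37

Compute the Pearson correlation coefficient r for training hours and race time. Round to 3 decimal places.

-0.993

Sxx = Σx² − (Σx)²/n = 377 − 342.25 = 34.75
Sxy = Σxy − (Σx)(Σy)/n = 183 − 202.575 = -19.575
Syy = Σy² − (Σy)²/n = 131.09 − 119.9025 = 11.1875
r = Sxy/√(Sxx·Syy) = -19.575/√(388.765625) = -19.575/19.717140 = -0.992791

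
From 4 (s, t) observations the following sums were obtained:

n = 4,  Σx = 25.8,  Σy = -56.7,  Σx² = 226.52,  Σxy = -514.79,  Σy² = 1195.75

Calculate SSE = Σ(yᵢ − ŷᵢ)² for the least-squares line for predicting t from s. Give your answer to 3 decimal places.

Sxx = Σx² − (Σx)²/n = 226.52 − 166.41 = 60.11
Sxy = Σxy − (Σx)(Σy)/n = -514.79 − (-365.715) = -149.075
Syy = Σy² − (Σy)²/n = 1195.75 − 803.7225 = 392.0275
b = Sxy/Sxx = -149.075/60.11 = -2.480037
SSE = Syy − b·Sxy = 392.0275 − (-2.480037)·(-149.075) = 22.316044

22.316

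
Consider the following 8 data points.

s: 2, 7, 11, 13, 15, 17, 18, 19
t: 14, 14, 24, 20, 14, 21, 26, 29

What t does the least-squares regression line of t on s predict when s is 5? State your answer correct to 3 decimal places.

n = 8, Σx = 102, Σy = 162, Σxy = 2236, Σx² = 1542
Sxx = Σx² − (Σx)²/n = 1542 − 1300.5 = 241.5
Sxy = Σxy − (Σx)(Σy)/n = 2236 − 2065.5 = 170.5
b = Sxy/Sxx = 170.5/241.5 = 0.706004
a = ȳ − b·x̄ = 20.25 − 0.706004·12.75 = 11.248447
ŷ(5) = a + b·5 = 11.248447 + 0.706004·5 = 14.778468

14.778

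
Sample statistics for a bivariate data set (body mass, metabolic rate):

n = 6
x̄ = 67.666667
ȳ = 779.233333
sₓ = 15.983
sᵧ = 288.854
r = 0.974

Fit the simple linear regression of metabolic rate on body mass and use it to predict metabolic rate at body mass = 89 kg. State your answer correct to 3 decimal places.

1154.757

b = r · sᵧ/sₓ = 0.974 · 288.854/15.983 = 17.602690
a = ȳ − b·x̄ = 779.233333 − 17.602690·67.666667 = -411.882037
ŷ(89) = a + b·89 = -411.882037 + 17.602690·89 = 1154.757383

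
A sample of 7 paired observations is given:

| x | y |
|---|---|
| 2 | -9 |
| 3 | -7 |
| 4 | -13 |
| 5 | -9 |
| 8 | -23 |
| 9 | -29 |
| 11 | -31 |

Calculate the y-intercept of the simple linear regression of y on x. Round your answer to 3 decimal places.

n = 7, Σx = 42, Σy = -121, Σxy = -922, Σx² = 320
Sxx = Σx² − (Σx)²/n = 320 − 252 = 68
Sxy = Σxy − (Σx)(Σy)/n = -922 − (-726) = -196
b = Sxy/Sxx = -196/68 = -2.882353
a = ȳ − b·x̄ = -17.285714 − (-2.882353)·6 = 0.008403

0.008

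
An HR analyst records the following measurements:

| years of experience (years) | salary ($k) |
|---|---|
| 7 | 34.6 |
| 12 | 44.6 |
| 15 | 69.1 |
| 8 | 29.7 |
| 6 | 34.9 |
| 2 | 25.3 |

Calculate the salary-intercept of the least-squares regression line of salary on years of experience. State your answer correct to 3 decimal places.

13.869

n = 6, Σx = 50, Σy = 238.2, Σxy = 2311.5, Σx² = 522
Sxx = Σx² − (Σx)²/n = 522 − 416.666667 = 105.333333
Sxy = Σxy − (Σx)(Σy)/n = 2311.5 − 1985 = 326.5
b = Sxy/Sxx = 326.5/105.333333 = 3.099684
a = ȳ − b·x̄ = 39.7 − 3.099684·8.333333 = 13.869304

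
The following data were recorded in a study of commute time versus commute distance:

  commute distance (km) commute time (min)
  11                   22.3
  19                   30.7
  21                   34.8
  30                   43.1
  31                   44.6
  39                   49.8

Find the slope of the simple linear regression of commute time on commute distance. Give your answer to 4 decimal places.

1.0046

n = 6, Σx = 151, Σy = 225.3, Σxy = 6177.2, Σx² = 4305
Sxx = Σx² − (Σx)²/n = 4305 − 3800.166667 = 504.833333
Sxy = Σxy − (Σx)(Σy)/n = 6177.2 − 5670.05 = 507.15
b = Sxy/Sxx = 507.15/504.833333 = 1.004589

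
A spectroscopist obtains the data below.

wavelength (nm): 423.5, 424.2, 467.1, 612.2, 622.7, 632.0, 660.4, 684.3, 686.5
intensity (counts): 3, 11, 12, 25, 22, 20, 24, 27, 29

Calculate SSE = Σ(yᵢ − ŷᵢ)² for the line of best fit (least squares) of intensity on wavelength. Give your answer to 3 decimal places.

59.622

n = 9, Σx = 5212.9, Σy = 173, Σxy = 107420.5, Σx² = 3115125.33, Σy² = 3929
Sxx = Σx² − (Σx)²/n = 3115125.33 − 3019369.601111 = 95755.728889
Sxy = Σxy − (Σx)(Σy)/n = 107420.5 − 100203.522222 = 7216.977778
Syy = Σy² − (Σy)²/n = 3929 − 3325.444444 = 603.555556
b = Sxy/Sxx = 7216.977778/95755.728889 = 0.075369
SSE = Syy − b·Sxy = 603.555556 − 0.075369·7216.977778 = 59.621852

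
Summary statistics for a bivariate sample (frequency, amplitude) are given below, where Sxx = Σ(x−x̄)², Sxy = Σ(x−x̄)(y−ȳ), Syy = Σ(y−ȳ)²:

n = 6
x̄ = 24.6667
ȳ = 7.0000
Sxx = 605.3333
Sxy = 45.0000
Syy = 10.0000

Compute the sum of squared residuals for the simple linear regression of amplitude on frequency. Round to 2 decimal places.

6.65

b = Sxy/Sxx = 45/605.3333 = 0.074339
SSE = Syy − b·Sxy = 10 − 0.074339·45 = 6.654735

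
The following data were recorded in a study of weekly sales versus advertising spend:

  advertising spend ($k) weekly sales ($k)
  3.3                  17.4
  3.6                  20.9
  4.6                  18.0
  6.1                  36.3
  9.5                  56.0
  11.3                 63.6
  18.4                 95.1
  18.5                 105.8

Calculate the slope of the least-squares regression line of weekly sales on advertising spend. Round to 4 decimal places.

n = 8, Σx = 75.3, Σy = 413.1, Σxy = 5394.71, Σx² = 980.97
Sxx = Σx² − (Σx)²/n = 980.97 − 708.76125 = 272.20875
Sxy = Σxy − (Σx)(Σy)/n = 5394.71 − 3888.30375 = 1506.40625
b = Sxy/Sxx = 1506.40625/272.20875 = 5.534011

5.5340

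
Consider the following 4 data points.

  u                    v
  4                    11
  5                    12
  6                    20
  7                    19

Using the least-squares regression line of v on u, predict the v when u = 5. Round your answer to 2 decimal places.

n = 4, Σx = 22, Σy = 62, Σxy = 357, Σx² = 126
Sxx = Σx² − (Σx)²/n = 126 − 121 = 5
Sxy = Σxy − (Σx)(Σy)/n = 357 − 341 = 16
b = Sxy/Sxx = 16/5 = 3.2
a = ȳ − b·x̄ = 15.5 − 3.2·5.5 = -2.1
ŷ(5) = a + b·5 = -2.1 + 3.2·5 = 13.9

13.90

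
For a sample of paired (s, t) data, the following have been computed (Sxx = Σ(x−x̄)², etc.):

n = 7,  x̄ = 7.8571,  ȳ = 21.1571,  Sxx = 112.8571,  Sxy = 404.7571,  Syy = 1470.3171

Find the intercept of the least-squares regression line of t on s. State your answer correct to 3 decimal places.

b = Sxy/Sxx = 404.7571/112.8571 = 3.586457
a = ȳ − b·x̄ = 21.1571 − 3.586457·7.8571 = -7.022049

-7.022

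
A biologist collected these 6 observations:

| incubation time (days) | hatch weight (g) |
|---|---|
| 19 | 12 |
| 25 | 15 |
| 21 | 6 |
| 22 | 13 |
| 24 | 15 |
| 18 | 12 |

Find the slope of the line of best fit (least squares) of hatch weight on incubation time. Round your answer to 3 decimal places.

n = 6, Σx = 129, Σy = 73, Σxy = 1591, Σx² = 2811
Sxx = Σx² − (Σx)²/n = 2811 − 2773.5 = 37.5
Sxy = Σxy − (Σx)(Σy)/n = 1591 − 1569.5 = 21.5
b = Sxy/Sxx = 21.5/37.5 = 0.573333

0.573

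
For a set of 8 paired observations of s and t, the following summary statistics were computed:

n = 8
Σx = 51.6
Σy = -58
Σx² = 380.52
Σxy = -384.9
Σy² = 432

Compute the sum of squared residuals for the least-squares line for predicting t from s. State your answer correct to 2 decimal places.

Sxx = Σx² − (Σx)²/n = 380.52 − 332.82 = 47.7
Sxy = Σxy − (Σx)(Σy)/n = -384.9 − (-374.1) = -10.8
Syy = Σy² − (Σy)²/n = 432 − 420.5 = 11.5
b = Sxy/Sxx = -10.8/47.7 = -0.226415
SSE = Syy − b·Sxy = 11.5 − (-0.226415)·(-10.8) = 9.054717

9.05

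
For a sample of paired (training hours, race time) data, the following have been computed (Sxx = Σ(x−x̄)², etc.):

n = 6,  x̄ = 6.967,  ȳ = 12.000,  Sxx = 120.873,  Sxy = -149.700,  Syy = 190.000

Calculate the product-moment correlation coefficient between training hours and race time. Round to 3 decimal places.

-0.988

r = Sxy/√(Sxx·Syy) = -149.7/√(22965.87) = -149.7/151.544944 = -0.987826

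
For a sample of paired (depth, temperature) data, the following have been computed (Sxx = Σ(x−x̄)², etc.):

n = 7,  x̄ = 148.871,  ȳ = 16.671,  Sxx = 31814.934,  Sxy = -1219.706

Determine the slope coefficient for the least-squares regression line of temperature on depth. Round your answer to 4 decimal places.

b = Sxy/Sxx = -1219.706/31814.934 = -0.038338

-0.0383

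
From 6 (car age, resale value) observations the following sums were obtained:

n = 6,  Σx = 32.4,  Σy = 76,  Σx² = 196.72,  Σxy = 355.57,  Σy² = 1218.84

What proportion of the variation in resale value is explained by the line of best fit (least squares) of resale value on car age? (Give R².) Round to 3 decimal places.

Sxx = Σx² − (Σx)²/n = 196.72 − 174.96 = 21.76
Sxy = Σxy − (Σx)(Σy)/n = 355.57 − 410.4 = -54.83
Syy = Σy² − (Σy)²/n = 1218.84 − 962.666667 = 256.173333
R² = Sxy²/(Sxx·Syy) = (-54.83)²/(21.76·256.173333) = 0.539316

0.539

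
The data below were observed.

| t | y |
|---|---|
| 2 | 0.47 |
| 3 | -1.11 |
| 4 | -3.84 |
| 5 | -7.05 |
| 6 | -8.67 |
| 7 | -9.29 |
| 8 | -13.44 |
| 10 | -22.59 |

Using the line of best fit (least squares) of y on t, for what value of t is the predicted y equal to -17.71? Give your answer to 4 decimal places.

9.1442

n = 8, Σx = 45, Σy = -65.52, Σxy = -503.47, Σx² = 303
Sxx = Σx² − (Σx)²/n = 303 − 253.125 = 49.875
Sxy = Σxy − (Σx)(Σy)/n = -503.47 − (-368.55) = -134.92
b = Sxy/Sxx = -134.92/49.875 = -2.705163
a = ȳ − b·x̄ = -8.19 − (-2.705163)·5.625 = 7.026541
Set a + b·x = -17.71: x = (-17.71 − 7.026541) / (-2.705163) = 9.144197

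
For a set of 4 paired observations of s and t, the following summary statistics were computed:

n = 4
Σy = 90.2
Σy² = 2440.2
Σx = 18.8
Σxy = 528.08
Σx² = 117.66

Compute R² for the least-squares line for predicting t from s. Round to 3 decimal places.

0.911

Sxx = Σx² − (Σx)²/n = 117.66 − 88.36 = 29.3
Sxy = Σxy − (Σx)(Σy)/n = 528.08 − 423.94 = 104.14
Syy = Σy² − (Σy)²/n = 2440.2 − 2034.01 = 406.19
R² = Sxy²/(Sxx·Syy) = (104.14)²/(29.3·406.19) = 0.911252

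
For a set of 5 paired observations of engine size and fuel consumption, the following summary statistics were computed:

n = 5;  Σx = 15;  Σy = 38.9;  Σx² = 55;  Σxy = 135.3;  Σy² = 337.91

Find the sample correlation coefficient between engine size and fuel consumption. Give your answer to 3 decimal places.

Sxx = Σx² − (Σx)²/n = 55 − 45 = 10
Sxy = Σxy − (Σx)(Σy)/n = 135.3 − 116.7 = 18.6
Syy = Σy² − (Σy)²/n = 337.91 − 302.642 = 35.268
r = Sxy/√(Sxx·Syy) = 18.6/√(352.68) = 18.6/18.779776 = 0.990427

0.990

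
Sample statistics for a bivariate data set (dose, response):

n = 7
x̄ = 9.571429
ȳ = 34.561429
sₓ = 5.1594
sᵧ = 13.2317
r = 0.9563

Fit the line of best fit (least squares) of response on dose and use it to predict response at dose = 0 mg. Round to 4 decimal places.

11.0874

b = r · sᵧ/sₓ = 0.9563 · 13.2317/5.1594 = 2.452509
a = ȳ − b·x̄ = 34.561429 − 2.452509·9.571429 = 11.087414
ŷ(0) = a + b·0 = 11.087414 + 2.452509·0 = 11.087414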